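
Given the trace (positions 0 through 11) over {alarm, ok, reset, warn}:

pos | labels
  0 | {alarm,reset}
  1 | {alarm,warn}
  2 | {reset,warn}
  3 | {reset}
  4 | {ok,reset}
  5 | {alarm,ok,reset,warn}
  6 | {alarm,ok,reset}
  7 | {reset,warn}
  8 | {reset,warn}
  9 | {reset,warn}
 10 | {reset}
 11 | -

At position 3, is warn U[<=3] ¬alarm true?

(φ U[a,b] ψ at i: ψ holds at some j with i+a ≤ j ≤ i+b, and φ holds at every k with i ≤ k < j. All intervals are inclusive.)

Need some j in [3,6] with ¬alarm, and warn at every k in [3,j-1].
  j=3: ¬alarm holds; no prefix to check → satisfied.

Holds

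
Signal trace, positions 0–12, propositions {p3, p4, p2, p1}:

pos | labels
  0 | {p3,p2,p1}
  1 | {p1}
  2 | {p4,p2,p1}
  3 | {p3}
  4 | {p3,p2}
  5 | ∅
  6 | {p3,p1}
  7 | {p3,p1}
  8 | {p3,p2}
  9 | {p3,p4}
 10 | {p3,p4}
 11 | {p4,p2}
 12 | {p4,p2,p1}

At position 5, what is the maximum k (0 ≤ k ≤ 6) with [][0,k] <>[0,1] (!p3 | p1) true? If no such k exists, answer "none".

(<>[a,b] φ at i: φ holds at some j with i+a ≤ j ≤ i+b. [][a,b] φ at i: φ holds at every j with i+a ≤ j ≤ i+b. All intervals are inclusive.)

<>[0,1] (!p3 | p1) must hold from j=5 onward; find where it first fails.
  j=5: holds
  j=6: holds
  j=7: holds
  j=8: fails
Holds on [5,7], so largest k = 2.

2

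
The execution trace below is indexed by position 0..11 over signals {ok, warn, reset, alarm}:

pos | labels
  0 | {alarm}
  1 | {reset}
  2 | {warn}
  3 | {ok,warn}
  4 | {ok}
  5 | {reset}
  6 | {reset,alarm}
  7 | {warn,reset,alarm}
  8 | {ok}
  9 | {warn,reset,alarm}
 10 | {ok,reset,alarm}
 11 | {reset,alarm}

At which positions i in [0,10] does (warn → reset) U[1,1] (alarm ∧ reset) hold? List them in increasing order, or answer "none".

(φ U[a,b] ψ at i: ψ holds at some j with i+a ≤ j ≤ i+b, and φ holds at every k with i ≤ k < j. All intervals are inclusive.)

5, 6, 8, 9, 10

Evaluate at each i in [0,10]:
  i=0: ✗ (no rhs in [1,1])
  i=1: ✗ (no rhs in [2,2])
  i=2: ✗ (no rhs in [3,3])
  i=3: ✗ (no rhs in [4,4])
  i=4: ✗ (no rhs in [5,5])
  i=5: ✓ (rhs at j=6; lhs holds on [5,5])
  i=6: ✓ (rhs at j=7; lhs holds on [6,6])
  i=7: ✗ (no rhs in [8,8])
  i=8: ✓ (rhs at j=9; lhs holds on [8,8])
  i=9: ✓ (rhs at j=10; lhs holds on [9,9])
  i=10: ✓ (rhs at j=11; lhs holds on [10,10])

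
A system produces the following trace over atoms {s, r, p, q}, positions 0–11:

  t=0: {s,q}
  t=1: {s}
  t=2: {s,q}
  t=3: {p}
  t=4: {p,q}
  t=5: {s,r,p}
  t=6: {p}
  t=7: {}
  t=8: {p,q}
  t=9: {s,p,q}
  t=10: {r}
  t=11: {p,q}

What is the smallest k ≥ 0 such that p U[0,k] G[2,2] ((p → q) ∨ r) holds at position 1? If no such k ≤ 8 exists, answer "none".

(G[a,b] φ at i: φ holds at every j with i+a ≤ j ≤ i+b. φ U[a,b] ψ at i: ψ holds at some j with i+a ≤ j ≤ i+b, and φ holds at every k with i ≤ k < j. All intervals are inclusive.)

none

Need earliest j ≥ 1 with G[2,2] ((p → q) ∨ r), and p at every k in [1,j-1].
  j=1: rhs fails.
  j=2: rhs holds but lhs fails at k=1.
  j=3: rhs holds but lhs fails at k=1.
  j=4: rhs fails.
  j=5: rhs holds but lhs fails at k=1.
  j=6: rhs holds but lhs fails at k=1.
  j=7: rhs holds but lhs fails at k=1.
  j=8: rhs holds but lhs fails at k=1.
  j=9: rhs holds but lhs fails at k=1.
No witness within the range → none.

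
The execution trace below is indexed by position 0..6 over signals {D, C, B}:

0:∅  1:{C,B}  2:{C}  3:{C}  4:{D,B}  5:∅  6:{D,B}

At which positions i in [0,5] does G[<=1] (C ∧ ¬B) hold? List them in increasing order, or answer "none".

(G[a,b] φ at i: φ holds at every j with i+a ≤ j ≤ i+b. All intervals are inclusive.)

2

Evaluate at each i in [0,5]:
  i=0: ✗ (fails at j=0)
  i=1: ✗ (fails at j=1)
  i=2: ✓ (all of [2,3])
  i=3: ✗ (fails at j=4)
  i=4: ✗ (fails at j=4)
  i=5: ✗ (fails at j=5)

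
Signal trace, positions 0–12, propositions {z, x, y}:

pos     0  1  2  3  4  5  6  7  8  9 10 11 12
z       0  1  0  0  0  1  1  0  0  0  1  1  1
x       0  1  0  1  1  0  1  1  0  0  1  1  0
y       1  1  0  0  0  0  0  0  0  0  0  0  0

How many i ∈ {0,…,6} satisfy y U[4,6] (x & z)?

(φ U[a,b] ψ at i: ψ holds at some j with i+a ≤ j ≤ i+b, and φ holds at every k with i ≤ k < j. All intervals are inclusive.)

Evaluate at each i in [0,6]:
  i=0: ✗ (lhs fails at k=2 before rhs at j=6)
  i=1: ✗ (lhs fails at k=2 before rhs at j=6)
  i=2: ✗ (lhs fails at k=2 before rhs at j=6)
  i=3: ✗ (no rhs in [7,9])
  i=4: ✗ (lhs fails at k=4 before rhs at j=10)
  i=5: ✗ (lhs fails at k=5 before rhs at j=10)
  i=6: ✗ (lhs fails at k=6 before rhs at j=10)
Positions where it holds: {} → 0.

0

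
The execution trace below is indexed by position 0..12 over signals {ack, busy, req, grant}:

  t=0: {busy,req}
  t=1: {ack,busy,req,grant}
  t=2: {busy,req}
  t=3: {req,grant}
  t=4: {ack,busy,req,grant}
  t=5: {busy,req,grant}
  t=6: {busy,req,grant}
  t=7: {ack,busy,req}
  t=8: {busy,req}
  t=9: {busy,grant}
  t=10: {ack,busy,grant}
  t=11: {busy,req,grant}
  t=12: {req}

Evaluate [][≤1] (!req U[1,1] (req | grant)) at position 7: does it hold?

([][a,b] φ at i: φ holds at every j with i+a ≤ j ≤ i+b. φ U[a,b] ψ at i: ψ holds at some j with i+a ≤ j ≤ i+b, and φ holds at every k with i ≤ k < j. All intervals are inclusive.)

Check (!req U[1,1] (req | grant)) at every j in [7,8]:
  j=7: fails
  j=8: fails
Fails at j=7 → formula fails.

Does not hold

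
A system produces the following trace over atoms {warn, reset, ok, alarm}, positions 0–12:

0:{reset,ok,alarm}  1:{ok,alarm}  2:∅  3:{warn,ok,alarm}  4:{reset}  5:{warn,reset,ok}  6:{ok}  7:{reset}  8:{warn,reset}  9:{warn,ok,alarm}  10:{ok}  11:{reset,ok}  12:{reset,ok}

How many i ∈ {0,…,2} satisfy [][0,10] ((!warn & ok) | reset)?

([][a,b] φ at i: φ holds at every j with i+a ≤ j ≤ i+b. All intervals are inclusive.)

0

Evaluate at each i in [0,2]:
  i=0: ✗ (fails at j=2)
  i=1: ✗ (fails at j=2)
  i=2: ✗ (fails at j=2)
Positions where it holds: {} → 0.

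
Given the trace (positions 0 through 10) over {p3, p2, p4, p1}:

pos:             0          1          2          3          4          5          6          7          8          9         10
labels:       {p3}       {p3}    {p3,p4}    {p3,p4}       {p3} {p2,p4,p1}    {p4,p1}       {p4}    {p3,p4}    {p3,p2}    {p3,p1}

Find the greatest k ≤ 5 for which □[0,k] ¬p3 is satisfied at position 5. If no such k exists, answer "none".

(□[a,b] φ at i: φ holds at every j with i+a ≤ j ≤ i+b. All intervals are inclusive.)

¬p3 must hold from j=5 onward; find where it first fails.
  j=5: holds
  j=6: holds
  j=7: holds
  j=8: fails
Holds on [5,7], so largest k = 2.

2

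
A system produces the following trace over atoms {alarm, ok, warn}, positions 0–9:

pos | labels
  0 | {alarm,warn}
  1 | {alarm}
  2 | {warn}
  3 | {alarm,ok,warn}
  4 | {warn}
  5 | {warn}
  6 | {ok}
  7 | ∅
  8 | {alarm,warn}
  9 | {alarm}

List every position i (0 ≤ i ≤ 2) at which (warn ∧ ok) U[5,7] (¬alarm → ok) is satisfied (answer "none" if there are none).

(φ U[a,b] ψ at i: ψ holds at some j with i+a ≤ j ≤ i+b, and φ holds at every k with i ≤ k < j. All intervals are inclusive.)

none

Evaluate at each i in [0,2]:
  i=0: ✗ (lhs fails at k=0 before rhs at j=6)
  i=1: ✗ (lhs fails at k=1 before rhs at j=6)
  i=2: ✗ (lhs fails at k=2 before rhs at j=8)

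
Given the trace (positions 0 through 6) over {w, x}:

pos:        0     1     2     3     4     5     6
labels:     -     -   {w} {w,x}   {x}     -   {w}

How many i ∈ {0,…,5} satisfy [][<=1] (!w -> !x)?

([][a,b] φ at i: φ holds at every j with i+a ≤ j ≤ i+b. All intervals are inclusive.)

Evaluate at each i in [0,5]:
  i=0: ✓ (all of [0,1])
  i=1: ✓ (all of [1,2])
  i=2: ✓ (all of [2,3])
  i=3: ✗ (fails at j=4)
  i=4: ✗ (fails at j=4)
  i=5: ✓ (all of [5,6])
Positions where it holds: {0, 1, 2, 5} → 4.

4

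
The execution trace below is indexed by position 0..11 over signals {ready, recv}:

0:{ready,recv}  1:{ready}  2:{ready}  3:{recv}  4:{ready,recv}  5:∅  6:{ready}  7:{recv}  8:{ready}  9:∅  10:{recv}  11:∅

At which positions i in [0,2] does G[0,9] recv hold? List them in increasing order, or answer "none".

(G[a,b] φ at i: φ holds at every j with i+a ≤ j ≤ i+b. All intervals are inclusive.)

Evaluate at each i in [0,2]:
  i=0: ✗ (fails at j=1)
  i=1: ✗ (fails at j=1)
  i=2: ✗ (fails at j=2)

none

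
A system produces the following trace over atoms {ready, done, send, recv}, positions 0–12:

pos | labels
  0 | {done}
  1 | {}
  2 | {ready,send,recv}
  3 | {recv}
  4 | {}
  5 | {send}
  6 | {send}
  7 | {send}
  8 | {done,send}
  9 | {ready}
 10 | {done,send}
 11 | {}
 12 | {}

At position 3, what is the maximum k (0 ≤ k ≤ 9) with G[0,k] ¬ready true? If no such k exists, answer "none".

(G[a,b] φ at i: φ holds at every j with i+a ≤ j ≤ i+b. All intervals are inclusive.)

¬ready must hold from j=3 onward; find where it first fails.
  j=3: holds
  j=4: holds
  j=5: holds
  j=6: holds
  j=7: holds
  j=8: holds
  j=9: fails
Holds on [3,8], so largest k = 5.

5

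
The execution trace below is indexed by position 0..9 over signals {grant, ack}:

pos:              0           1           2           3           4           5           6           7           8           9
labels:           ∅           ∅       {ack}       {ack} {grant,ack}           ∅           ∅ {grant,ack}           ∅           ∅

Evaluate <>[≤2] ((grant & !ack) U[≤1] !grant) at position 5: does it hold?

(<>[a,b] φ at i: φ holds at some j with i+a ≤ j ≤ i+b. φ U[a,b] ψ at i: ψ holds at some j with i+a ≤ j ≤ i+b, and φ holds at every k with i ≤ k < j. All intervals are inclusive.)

Check ((grant & !ack) U[≤1] !grant) at each j in [5,7]:
  j=5: holds
  j=6: holds
  j=7: fails
Found at j=5 → formula holds.

Yes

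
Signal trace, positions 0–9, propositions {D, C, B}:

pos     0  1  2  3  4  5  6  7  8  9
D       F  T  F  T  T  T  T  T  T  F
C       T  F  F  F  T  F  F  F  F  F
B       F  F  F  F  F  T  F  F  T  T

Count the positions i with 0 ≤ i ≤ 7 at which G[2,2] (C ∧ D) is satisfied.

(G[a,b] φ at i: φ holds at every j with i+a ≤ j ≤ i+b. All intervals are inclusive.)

1

Evaluate at each i in [0,7]:
  i=0: ✗ (fails at j=2)
  i=1: ✗ (fails at j=3)
  i=2: ✓ (all of [4,4])
  i=3: ✗ (fails at j=5)
  i=4: ✗ (fails at j=6)
  i=5: ✗ (fails at j=7)
  i=6: ✗ (fails at j=8)
  i=7: ✗ (fails at j=9)
Positions where it holds: {2} → 1.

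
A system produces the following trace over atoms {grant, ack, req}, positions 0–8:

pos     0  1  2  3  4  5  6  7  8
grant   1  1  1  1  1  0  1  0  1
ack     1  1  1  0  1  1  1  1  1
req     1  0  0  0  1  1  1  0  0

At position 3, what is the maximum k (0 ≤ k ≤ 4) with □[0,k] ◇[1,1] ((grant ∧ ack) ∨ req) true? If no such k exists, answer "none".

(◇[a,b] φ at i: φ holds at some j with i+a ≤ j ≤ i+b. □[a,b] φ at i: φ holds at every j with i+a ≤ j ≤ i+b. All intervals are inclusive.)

2

◇[1,1] ((grant ∧ ack) ∨ req) must hold from j=3 onward; find where it first fails.
  j=3: holds
  j=4: holds
  j=5: holds
  j=6: fails
Holds on [3,5], so largest k = 2.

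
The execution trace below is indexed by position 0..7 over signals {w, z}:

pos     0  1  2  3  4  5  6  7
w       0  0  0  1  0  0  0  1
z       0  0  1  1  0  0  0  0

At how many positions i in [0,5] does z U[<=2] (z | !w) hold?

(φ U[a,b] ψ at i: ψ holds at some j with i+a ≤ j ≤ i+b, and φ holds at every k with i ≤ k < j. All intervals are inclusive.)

6

Evaluate at each i in [0,5]:
  i=0: ✓ (rhs at j=0)
  i=1: ✓ (rhs at j=1)
  i=2: ✓ (rhs at j=2)
  i=3: ✓ (rhs at j=3)
  i=4: ✓ (rhs at j=4)
  i=5: ✓ (rhs at j=5)
Positions where it holds: {0, 1, 2, 3, 4, 5} → 6.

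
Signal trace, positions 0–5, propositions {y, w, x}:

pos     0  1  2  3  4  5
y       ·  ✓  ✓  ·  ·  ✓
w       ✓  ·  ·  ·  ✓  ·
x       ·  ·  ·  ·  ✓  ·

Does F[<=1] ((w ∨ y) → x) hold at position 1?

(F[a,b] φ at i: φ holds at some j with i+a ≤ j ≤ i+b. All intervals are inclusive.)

Check ((w ∨ y) → x) at each j in [1,2]:
  j=1: false
  j=2: false
No position in the window satisfies it → formula fails.

Does not hold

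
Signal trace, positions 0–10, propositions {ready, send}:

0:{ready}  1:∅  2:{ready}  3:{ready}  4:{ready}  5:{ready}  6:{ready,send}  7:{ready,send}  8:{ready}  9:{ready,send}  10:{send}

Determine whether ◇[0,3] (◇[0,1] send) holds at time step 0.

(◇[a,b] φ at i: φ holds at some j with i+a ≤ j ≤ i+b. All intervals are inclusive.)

No

Check ◇[0,1] send at each j in [0,3]:
  j=0: fails (none in [0,1])
  j=1: fails (none in [1,2])
  j=2: fails (none in [2,3])
  j=3: fails (none in [3,4])
No position in the window satisfies it → formula fails.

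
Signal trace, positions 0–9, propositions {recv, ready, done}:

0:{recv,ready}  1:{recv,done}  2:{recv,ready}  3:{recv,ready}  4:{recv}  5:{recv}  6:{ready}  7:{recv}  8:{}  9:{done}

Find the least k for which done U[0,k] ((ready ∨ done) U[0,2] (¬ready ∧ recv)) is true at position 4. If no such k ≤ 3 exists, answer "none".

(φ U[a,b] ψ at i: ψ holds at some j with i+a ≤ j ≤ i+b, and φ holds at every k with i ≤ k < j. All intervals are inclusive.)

Need earliest j ≥ 4 with ((ready ∨ done) U[0,2] (¬ready ∧ recv)), and done at every k in [4,j-1].
  j=4: rhs holds (empty prefix). k = 0.

0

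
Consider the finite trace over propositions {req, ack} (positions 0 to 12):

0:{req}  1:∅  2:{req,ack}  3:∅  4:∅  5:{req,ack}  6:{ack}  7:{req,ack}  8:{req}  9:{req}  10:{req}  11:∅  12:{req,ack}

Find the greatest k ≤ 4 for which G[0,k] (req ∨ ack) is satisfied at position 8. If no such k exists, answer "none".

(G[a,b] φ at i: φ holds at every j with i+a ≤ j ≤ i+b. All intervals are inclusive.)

2

(req ∨ ack) must hold from j=8 onward; find where it first fails.
  j=8: holds
  j=9: holds
  j=10: holds
  j=11: fails
Holds on [8,10], so largest k = 2.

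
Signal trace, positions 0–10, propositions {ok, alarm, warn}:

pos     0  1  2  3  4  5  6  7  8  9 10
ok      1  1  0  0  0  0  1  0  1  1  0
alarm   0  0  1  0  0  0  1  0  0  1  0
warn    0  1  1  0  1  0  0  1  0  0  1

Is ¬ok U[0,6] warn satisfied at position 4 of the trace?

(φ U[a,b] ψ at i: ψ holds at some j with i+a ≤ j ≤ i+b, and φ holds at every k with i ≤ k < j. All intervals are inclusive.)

Need some j in [4,10] with warn, and ¬ok at every k in [4,j-1].
  j=4: warn holds; no prefix to check → satisfied.

Holds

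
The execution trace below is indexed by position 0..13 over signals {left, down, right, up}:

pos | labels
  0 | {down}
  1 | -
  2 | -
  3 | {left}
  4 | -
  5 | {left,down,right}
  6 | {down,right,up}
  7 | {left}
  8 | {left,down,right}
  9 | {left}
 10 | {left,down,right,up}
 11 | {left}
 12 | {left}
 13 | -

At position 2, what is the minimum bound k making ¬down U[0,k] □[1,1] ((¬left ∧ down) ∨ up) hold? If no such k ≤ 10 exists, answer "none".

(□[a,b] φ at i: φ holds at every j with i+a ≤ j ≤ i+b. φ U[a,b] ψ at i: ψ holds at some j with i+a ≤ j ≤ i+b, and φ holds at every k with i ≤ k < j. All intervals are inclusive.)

Need earliest j ≥ 2 with □[1,1] ((¬left ∧ down) ∨ up), and ¬down at every k in [2,j-1].
  j=2: rhs fails.
  j=3: rhs fails.
  j=4: rhs fails.
  j=5: rhs holds; lhs holds on [2,4]. k = 3.

3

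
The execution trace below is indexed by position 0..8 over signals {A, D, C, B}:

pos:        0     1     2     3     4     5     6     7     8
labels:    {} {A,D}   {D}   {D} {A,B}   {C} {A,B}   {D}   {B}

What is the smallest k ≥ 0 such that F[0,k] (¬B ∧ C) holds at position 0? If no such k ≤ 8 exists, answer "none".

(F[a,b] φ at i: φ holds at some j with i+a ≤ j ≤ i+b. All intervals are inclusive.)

5

Scan j = 0,1,… for (¬B ∧ C):
  j=0: fails
  j=1: fails
  j=2: fails
  j=3: fails
  j=4: fails
  j=5: holds
First hit at j=5, so smallest k = 5-0 = 5.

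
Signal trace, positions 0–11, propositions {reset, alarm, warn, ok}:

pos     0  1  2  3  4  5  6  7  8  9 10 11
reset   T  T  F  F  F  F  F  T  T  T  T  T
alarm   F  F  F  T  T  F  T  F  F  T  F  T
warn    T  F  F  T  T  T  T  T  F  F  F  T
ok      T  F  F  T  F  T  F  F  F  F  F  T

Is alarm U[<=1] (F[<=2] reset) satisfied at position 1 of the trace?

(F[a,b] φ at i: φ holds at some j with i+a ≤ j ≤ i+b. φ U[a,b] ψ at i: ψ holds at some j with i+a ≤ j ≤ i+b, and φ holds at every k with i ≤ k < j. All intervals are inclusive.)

Need some j in [1,2] with F[<=2] reset, and alarm at every k in [1,j-1].
  j=1: F[<=2] reset holds; no prefix to check → satisfied.

Holds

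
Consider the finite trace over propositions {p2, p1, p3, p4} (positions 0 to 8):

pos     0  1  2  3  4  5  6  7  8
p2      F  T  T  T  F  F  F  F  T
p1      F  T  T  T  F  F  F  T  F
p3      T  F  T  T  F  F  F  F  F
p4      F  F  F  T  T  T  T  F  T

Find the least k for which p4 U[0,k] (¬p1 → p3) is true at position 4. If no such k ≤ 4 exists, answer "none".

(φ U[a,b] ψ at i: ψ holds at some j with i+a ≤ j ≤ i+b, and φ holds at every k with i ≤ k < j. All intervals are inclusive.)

3

Need earliest j ≥ 4 with (¬p1 → p3), and p4 at every k in [4,j-1].
  j=4: rhs fails.
  j=5: rhs fails.
  j=6: rhs fails.
  j=7: rhs holds; lhs holds on [4,6]. k = 3.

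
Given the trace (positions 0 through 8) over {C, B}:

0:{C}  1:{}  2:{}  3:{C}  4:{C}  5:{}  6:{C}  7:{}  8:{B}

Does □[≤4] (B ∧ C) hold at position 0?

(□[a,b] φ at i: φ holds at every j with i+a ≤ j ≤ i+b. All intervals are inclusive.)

Check (B ∧ C) at every j in [0,4]:
  j=0: false
  j=1: false
  j=2: false
  j=3: false
  j=4: false
Fails at j=0 → formula fails.

No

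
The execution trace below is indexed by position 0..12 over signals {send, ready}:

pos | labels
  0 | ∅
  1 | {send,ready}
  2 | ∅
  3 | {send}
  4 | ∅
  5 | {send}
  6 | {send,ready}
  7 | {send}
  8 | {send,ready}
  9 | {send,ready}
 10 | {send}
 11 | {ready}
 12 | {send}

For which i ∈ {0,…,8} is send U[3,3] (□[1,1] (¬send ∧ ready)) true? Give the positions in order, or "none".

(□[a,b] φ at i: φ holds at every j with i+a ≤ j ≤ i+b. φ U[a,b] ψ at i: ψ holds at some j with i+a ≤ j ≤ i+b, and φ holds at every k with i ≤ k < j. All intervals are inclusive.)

Evaluate at each i in [0,8]:
  i=0: ✗ (no rhs in [3,3])
  i=1: ✗ (no rhs in [4,4])
  i=2: ✗ (no rhs in [5,5])
  i=3: ✗ (no rhs in [6,6])
  i=4: ✗ (no rhs in [7,7])
  i=5: ✗ (no rhs in [8,8])
  i=6: ✗ (no rhs in [9,9])
  i=7: ✓ (rhs at j=10; lhs holds on [7,9])
  i=8: ✗ (no rhs in [11,11])

7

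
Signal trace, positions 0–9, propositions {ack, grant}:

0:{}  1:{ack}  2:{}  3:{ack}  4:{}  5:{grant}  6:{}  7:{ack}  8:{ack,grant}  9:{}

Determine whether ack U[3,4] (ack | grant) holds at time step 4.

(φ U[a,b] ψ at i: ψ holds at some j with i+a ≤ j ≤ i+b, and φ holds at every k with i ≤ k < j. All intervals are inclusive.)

False

Need some j in [7,8] with (ack | grant), and ack at every k in [4,j-1].
  j=7: (ack | grant) holds, but ack fails at k=4 → not this j.
  j=8: (ack | grant) holds, but ack fails at k=4 → not this j.
No j in the window works → until fails.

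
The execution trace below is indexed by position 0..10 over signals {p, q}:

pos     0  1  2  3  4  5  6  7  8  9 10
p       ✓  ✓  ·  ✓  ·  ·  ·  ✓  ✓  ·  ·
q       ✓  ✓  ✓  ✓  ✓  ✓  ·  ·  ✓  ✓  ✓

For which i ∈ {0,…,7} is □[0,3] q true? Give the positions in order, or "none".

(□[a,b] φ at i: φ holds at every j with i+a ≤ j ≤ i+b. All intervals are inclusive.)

Evaluate at each i in [0,7]:
  i=0: ✓ (all of [0,3])
  i=1: ✓ (all of [1,4])
  i=2: ✓ (all of [2,5])
  i=3: ✗ (fails at j=6)
  i=4: ✗ (fails at j=6)
  i=5: ✗ (fails at j=6)
  i=6: ✗ (fails at j=6)
  i=7: ✗ (fails at j=7)

0, 1, 2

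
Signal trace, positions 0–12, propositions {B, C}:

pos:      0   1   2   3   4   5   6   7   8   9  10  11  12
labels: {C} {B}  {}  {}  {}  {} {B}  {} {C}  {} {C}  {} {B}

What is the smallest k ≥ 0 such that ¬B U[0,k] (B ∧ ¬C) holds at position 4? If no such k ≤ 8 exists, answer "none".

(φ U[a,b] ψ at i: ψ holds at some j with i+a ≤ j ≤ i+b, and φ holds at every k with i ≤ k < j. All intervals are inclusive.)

Need earliest j ≥ 4 with (B ∧ ¬C), and ¬B at every k in [4,j-1].
  j=4: rhs fails.
  j=5: rhs fails.
  j=6: rhs holds; lhs holds on [4,5]. k = 2.

2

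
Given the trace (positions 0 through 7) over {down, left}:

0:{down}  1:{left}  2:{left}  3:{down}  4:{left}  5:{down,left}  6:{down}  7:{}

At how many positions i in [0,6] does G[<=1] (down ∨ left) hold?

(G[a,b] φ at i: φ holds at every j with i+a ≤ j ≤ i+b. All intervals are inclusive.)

6

Evaluate at each i in [0,6]:
  i=0: ✓ (all of [0,1])
  i=1: ✓ (all of [1,2])
  i=2: ✓ (all of [2,3])
  i=3: ✓ (all of [3,4])
  i=4: ✓ (all of [4,5])
  i=5: ✓ (all of [5,6])
  i=6: ✗ (fails at j=7)
Positions where it holds: {0, 1, 2, 3, 4, 5} → 6.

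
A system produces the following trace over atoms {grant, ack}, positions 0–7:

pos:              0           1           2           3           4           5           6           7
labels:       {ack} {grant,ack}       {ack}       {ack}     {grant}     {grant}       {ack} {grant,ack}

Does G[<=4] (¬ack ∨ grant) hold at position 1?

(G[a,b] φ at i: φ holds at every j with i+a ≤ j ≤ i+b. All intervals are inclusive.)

Check (¬ack ∨ grant) at every j in [1,5]:
  j=1: true
  j=2: false
  j=3: false
  j=4: true
  j=5: true
Fails at j=2 → formula fails.

No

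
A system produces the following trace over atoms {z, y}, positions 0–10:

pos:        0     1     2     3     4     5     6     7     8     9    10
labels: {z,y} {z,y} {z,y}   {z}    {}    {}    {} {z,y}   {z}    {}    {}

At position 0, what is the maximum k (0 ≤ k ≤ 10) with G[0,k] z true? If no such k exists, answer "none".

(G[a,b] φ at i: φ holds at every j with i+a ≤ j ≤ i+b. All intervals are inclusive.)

z must hold from j=0 onward; find where it first fails.
  j=0: holds
  j=1: holds
  j=2: holds
  j=3: holds
  j=4: fails
Holds on [0,3], so largest k = 3.

3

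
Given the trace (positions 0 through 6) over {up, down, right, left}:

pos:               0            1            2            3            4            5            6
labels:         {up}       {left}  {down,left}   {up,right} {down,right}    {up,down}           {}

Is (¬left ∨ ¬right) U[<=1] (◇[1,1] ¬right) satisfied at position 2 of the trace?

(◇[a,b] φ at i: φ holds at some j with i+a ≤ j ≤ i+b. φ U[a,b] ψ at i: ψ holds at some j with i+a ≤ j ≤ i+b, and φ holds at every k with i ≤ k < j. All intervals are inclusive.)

Does not hold

Need some j in [2,3] with ◇[1,1] ¬right, and (¬left ∨ ¬right) at every k in [2,j-1].
  j=2: ◇[1,1] ¬right — fails (none in [3,3]).
  j=3: ◇[1,1] ¬right — fails (none in [4,4]).
No j in the window works → until fails.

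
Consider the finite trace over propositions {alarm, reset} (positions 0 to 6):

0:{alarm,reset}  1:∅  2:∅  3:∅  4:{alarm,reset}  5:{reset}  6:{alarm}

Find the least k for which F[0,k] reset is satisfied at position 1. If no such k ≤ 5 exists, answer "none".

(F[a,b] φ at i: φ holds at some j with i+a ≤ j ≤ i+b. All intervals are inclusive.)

Scan j = 1,2,… for reset:
  j=1: fails
  j=2: fails
  j=3: fails
  j=4: holds
First hit at j=4, so smallest k = 4-1 = 3.

3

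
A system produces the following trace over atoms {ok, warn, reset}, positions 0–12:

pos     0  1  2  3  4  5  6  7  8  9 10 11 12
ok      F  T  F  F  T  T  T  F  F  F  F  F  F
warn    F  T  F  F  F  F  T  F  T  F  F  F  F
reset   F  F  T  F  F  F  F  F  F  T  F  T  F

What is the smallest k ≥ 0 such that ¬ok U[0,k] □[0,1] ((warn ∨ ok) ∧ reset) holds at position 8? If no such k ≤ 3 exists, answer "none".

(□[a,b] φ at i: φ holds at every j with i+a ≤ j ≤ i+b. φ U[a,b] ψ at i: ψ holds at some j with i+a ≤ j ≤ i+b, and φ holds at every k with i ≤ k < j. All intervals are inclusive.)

none

Need earliest j ≥ 8 with □[0,1] ((warn ∨ ok) ∧ reset), and ¬ok at every k in [8,j-1].
  j=8: rhs fails.
  j=9: rhs fails.
  j=10: rhs fails.
  j=11: rhs fails.
No witness within the range → none.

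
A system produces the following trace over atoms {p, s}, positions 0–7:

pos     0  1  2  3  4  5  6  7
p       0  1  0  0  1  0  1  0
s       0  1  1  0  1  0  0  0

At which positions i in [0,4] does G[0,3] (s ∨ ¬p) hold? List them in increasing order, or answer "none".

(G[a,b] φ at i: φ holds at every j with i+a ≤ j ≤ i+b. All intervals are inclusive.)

0, 1, 2

Evaluate at each i in [0,4]:
  i=0: ✓ (all of [0,3])
  i=1: ✓ (all of [1,4])
  i=2: ✓ (all of [2,5])
  i=3: ✗ (fails at j=6)
  i=4: ✗ (fails at j=6)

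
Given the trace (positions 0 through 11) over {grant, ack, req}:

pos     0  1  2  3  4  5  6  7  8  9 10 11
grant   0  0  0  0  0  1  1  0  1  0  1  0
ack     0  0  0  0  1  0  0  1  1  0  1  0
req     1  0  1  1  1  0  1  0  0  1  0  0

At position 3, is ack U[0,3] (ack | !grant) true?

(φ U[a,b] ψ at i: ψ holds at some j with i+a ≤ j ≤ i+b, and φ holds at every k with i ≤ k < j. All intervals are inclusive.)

Need some j in [3,6] with (ack | !grant), and ack at every k in [3,j-1].
  j=3: (ack | !grant) holds; no prefix to check → satisfied.

True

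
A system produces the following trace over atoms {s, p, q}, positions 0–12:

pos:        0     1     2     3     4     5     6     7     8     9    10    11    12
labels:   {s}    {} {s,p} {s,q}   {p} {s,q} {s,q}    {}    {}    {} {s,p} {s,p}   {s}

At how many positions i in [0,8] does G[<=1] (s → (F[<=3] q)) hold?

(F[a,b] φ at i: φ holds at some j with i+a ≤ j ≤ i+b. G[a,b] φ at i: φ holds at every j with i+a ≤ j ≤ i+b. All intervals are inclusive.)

9

Evaluate at each i in [0,8]:
  i=0: ✓ (all of [0,1])
  i=1: ✓ (all of [1,2])
  i=2: ✓ (all of [2,3])
  i=3: ✓ (all of [3,4])
  i=4: ✓ (all of [4,5])
  i=5: ✓ (all of [5,6])
  i=6: ✓ (all of [6,7])
  i=7: ✓ (all of [7,8])
  i=8: ✓ (all of [8,9])
Positions where it holds: {0, 1, 2, 3, 4, 5, 6, 7, 8} → 9.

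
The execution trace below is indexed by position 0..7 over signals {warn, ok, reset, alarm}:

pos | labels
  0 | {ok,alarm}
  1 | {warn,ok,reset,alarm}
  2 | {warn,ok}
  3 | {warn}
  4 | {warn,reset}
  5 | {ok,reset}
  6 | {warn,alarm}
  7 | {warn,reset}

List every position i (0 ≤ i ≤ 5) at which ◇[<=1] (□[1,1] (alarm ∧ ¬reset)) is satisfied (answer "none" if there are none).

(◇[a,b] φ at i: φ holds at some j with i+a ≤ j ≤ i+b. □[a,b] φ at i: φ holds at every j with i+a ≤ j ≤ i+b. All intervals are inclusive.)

4, 5

Evaluate at each i in [0,5]:
  i=0: ✗ (none in [0,1])
  i=1: ✗ (none in [1,2])
  i=2: ✗ (none in [2,3])
  i=3: ✗ (none in [3,4])
  i=4: ✓ (witness j=5)
  i=5: ✓ (witness j=5)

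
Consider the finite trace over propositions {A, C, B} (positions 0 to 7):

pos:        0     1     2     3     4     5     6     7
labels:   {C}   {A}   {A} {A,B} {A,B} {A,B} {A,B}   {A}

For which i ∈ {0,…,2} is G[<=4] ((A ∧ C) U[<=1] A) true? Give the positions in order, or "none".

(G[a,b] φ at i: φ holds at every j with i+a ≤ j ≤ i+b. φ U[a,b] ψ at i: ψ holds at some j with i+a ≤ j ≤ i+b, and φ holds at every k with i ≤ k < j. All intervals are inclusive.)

1, 2

Evaluate at each i in [0,2]:
  i=0: ✗ (fails at j=0)
  i=1: ✓ (all of [1,5])
  i=2: ✓ (all of [2,6])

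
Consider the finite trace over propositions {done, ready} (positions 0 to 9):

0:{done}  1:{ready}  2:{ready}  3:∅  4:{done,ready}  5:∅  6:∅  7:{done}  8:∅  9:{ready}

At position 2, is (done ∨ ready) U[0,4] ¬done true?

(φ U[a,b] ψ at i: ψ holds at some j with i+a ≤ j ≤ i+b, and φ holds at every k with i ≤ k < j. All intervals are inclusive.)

True

Need some j in [2,6] with ¬done, and (done ∨ ready) at every k in [2,j-1].
  j=2: ¬done holds; no prefix to check → satisfied.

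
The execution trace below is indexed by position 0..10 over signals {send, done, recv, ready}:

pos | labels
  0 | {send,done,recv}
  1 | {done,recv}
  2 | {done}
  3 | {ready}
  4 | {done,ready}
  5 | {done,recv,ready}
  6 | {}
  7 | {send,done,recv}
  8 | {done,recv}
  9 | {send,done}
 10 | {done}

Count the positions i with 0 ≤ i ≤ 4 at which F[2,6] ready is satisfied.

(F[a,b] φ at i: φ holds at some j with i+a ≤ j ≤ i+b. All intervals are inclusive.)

4

Evaluate at each i in [0,4]:
  i=0: ✓ (witness j=3)
  i=1: ✓ (witness j=3)
  i=2: ✓ (witness j=4)
  i=3: ✓ (witness j=5)
  i=4: ✗ (none in [6,10])
Positions where it holds: {0, 1, 2, 3} → 4.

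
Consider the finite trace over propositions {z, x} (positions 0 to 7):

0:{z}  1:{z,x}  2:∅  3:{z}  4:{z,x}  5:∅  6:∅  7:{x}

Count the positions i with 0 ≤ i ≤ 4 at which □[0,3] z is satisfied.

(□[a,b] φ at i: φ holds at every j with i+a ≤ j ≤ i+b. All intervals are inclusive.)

Evaluate at each i in [0,4]:
  i=0: ✗ (fails at j=2)
  i=1: ✗ (fails at j=2)
  i=2: ✗ (fails at j=2)
  i=3: ✗ (fails at j=5)
  i=4: ✗ (fails at j=5)
Positions where it holds: {} → 0.

0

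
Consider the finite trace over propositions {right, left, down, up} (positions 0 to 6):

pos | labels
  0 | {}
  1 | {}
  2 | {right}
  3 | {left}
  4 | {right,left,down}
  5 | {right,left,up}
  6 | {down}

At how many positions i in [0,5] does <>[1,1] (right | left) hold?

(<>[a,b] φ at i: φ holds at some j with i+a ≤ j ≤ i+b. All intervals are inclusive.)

Evaluate at each i in [0,5]:
  i=0: ✗ (none in [1,1])
  i=1: ✓ (witness j=2)
  i=2: ✓ (witness j=3)
  i=3: ✓ (witness j=4)
  i=4: ✓ (witness j=5)
  i=5: ✗ (none in [6,6])
Positions where it holds: {1, 2, 3, 4} → 4.

4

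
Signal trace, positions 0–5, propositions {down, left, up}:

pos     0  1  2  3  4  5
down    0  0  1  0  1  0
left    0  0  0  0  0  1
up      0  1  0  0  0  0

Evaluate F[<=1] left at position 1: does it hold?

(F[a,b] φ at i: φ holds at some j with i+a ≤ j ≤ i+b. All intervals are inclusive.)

Does not hold

Check left at each j in [1,2]:
  j=1: false
  j=2: false
No position in the window satisfies it → formula fails.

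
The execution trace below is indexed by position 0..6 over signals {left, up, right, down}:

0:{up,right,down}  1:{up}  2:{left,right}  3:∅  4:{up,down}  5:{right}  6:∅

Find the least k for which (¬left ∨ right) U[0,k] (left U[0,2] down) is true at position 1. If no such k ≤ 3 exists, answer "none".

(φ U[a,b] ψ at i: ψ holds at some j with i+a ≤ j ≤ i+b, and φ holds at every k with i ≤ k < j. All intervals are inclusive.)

Need earliest j ≥ 1 with (left U[0,2] down), and (¬left ∨ right) at every k in [1,j-1].
  j=1: rhs fails.
  j=2: rhs fails.
  j=3: rhs fails.
  j=4: rhs holds; lhs holds on [1,3]. k = 3.

3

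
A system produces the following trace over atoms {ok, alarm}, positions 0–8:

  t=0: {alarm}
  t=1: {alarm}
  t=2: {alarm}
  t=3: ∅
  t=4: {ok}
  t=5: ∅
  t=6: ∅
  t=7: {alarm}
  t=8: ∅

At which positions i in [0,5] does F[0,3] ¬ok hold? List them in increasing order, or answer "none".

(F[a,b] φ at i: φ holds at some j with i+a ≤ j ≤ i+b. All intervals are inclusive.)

0, 1, 2, 3, 4, 5

Evaluate at each i in [0,5]:
  i=0: ✓ (witness j=0)
  i=1: ✓ (witness j=1)
  i=2: ✓ (witness j=2)
  i=3: ✓ (witness j=3)
  i=4: ✓ (witness j=5)
  i=5: ✓ (witness j=5)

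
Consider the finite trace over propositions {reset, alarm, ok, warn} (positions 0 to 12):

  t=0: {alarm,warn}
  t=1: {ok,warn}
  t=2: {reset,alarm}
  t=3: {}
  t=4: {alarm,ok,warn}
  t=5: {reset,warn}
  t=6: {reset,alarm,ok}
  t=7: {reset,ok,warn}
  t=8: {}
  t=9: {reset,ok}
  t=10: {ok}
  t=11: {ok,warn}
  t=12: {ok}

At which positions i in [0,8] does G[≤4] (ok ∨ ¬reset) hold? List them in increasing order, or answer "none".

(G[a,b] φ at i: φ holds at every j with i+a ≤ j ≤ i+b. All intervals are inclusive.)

Evaluate at each i in [0,8]:
  i=0: ✗ (fails at j=2)
  i=1: ✗ (fails at j=2)
  i=2: ✗ (fails at j=2)
  i=3: ✗ (fails at j=5)
  i=4: ✗ (fails at j=5)
  i=5: ✗ (fails at j=5)
  i=6: ✓ (all of [6,10])
  i=7: ✓ (all of [7,11])
  i=8: ✓ (all of [8,12])

6, 7, 8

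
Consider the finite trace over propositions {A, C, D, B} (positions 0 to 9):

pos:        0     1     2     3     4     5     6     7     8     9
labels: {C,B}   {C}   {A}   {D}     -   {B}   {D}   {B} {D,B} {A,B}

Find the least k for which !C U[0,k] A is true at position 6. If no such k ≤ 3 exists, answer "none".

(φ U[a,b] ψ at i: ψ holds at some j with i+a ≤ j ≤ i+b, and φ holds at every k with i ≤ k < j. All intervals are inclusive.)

Need earliest j ≥ 6 with A, and !C at every k in [6,j-1].
  j=6: rhs fails.
  j=7: rhs fails.
  j=8: rhs fails.
  j=9: rhs holds; lhs holds on [6,8]. k = 3.

3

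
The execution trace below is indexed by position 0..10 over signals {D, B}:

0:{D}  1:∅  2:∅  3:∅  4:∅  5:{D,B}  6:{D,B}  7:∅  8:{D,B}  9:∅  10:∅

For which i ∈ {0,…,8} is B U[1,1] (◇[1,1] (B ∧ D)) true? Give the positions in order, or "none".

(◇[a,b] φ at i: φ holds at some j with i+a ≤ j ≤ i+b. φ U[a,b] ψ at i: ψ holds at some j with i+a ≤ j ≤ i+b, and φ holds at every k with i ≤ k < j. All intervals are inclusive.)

6

Evaluate at each i in [0,8]:
  i=0: ✗ (no rhs in [1,1])
  i=1: ✗ (no rhs in [2,2])
  i=2: ✗ (no rhs in [3,3])
  i=3: ✗ (lhs fails at k=3 before rhs at j=4)
  i=4: ✗ (lhs fails at k=4 before rhs at j=5)
  i=5: ✗ (no rhs in [6,6])
  i=6: ✓ (rhs at j=7; lhs holds on [6,6])
  i=7: ✗ (no rhs in [8,8])
  i=8: ✗ (no rhs in [9,9])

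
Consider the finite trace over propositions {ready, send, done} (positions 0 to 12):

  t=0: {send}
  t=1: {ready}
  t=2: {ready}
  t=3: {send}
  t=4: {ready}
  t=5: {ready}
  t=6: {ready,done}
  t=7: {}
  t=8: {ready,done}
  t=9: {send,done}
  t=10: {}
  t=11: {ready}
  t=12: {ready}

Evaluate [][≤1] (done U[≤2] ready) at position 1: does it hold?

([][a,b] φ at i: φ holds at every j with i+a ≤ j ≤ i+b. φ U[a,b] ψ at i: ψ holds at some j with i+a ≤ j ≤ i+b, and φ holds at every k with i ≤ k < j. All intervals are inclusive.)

Check (done U[≤2] ready) at every j in [1,2]:
  j=1: holds
  j=2: holds
All positions satisfy it → formula holds.

True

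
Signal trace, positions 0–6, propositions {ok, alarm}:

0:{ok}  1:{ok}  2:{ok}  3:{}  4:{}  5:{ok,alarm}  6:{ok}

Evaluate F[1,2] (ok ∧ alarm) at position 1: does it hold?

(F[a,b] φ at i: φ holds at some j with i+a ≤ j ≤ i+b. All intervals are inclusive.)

Check (ok ∧ alarm) at each j in [2,3]:
  j=2: false
  j=3: false
No position in the window satisfies it → formula fails.

Does not hold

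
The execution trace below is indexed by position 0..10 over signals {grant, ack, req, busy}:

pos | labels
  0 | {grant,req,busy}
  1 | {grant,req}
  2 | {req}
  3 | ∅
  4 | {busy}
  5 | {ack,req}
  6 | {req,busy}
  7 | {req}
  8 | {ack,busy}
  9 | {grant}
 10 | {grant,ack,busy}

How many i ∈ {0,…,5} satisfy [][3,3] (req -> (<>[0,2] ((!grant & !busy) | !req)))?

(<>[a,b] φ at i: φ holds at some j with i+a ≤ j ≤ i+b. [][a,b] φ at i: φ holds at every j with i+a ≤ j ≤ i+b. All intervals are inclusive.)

Evaluate at each i in [0,5]:
  i=0: ✓ (all of [3,3])
  i=1: ✓ (all of [4,4])
  i=2: ✓ (all of [5,5])
  i=3: ✓ (all of [6,6])
  i=4: ✓ (all of [7,7])
  i=5: ✓ (all of [8,8])
Positions where it holds: {0, 1, 2, 3, 4, 5} → 6.

6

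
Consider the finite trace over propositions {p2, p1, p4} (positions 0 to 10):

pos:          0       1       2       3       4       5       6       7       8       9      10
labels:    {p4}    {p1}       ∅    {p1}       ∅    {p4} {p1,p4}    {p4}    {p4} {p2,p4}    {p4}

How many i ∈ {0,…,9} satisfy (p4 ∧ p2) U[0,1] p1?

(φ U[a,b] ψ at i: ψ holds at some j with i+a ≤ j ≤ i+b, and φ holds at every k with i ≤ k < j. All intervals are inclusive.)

Evaluate at each i in [0,9]:
  i=0: ✗ (lhs fails at k=0 before rhs at j=1)
  i=1: ✓ (rhs at j=1)
  i=2: ✗ (lhs fails at k=2 before rhs at j=3)
  i=3: ✓ (rhs at j=3)
  i=4: ✗ (no rhs in [4,5])
  i=5: ✗ (lhs fails at k=5 before rhs at j=6)
  i=6: ✓ (rhs at j=6)
  i=7: ✗ (no rhs in [7,8])
  i=8: ✗ (no rhs in [8,9])
  i=9: ✗ (no rhs in [9,10])
Positions where it holds: {1, 3, 6} → 3.

3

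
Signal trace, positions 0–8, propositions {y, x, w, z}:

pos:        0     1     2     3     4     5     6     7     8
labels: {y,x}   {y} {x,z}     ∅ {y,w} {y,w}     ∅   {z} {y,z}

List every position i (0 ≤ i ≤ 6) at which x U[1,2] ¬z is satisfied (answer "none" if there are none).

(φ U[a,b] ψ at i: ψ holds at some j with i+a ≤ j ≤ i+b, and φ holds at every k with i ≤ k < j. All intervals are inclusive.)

0, 2

Evaluate at each i in [0,6]:
  i=0: ✓ (rhs at j=1; lhs holds on [0,0])
  i=1: ✗ (lhs fails at k=1 before rhs at j=3)
  i=2: ✓ (rhs at j=3; lhs holds on [2,2])
  i=3: ✗ (lhs fails at k=3 before rhs at j=4)
  i=4: ✗ (lhs fails at k=4 before rhs at j=5)
  i=5: ✗ (lhs fails at k=5 before rhs at j=6)
  i=6: ✗ (no rhs in [7,8])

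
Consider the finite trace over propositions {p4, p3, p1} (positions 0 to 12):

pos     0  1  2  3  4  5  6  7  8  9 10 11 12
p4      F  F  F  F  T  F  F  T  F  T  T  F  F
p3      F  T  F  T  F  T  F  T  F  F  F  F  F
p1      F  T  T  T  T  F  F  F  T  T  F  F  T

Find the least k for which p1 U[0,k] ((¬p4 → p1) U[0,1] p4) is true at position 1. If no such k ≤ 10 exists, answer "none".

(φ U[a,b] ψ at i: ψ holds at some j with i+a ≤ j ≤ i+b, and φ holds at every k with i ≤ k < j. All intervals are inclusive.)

2

Need earliest j ≥ 1 with ((¬p4 → p1) U[0,1] p4), and p1 at every k in [1,j-1].
  j=1: rhs fails.
  j=2: rhs fails.
  j=3: rhs holds; lhs holds on [1,2]. k = 2.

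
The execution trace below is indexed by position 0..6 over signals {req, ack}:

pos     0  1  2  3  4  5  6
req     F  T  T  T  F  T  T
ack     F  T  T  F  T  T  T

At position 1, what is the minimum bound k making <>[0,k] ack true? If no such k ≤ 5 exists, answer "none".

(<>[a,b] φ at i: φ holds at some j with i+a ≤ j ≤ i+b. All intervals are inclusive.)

Scan j = 1,2,… for ack:
  j=1: holds
First hit at j=1, so smallest k = 1-1 = 0.

0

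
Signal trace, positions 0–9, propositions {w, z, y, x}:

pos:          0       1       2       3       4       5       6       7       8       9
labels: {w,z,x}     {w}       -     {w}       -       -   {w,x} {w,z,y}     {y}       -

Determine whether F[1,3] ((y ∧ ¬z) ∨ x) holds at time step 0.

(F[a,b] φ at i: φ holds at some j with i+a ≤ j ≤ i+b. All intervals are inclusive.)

Does not hold

Check ((y ∧ ¬z) ∨ x) at each j in [1,3]:
  j=1: false
  j=2: false
  j=3: false
No position in the window satisfies it → formula fails.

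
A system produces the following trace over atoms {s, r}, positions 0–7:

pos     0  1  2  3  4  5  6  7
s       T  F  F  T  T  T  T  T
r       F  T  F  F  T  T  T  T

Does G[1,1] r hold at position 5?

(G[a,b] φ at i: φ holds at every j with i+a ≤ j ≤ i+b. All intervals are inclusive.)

True

Check r at every j in [6,6]:
  j=6: true
All positions satisfy it → formula holds.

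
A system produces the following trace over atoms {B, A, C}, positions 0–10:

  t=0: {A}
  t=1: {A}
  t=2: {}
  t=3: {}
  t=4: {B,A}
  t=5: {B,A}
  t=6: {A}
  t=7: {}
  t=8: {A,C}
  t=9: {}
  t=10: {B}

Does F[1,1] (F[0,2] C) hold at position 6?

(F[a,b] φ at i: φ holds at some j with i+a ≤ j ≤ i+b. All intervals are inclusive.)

True

Check F[0,2] C at each j in [7,7]:
  j=7: holds (witness at 8)
Found at j=7 → formula holds.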